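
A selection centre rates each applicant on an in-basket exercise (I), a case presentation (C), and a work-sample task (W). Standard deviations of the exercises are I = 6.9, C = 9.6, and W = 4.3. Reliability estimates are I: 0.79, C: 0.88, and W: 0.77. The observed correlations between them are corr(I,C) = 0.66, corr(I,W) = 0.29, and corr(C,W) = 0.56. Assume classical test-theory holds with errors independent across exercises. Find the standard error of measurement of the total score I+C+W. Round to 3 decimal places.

Var(total) = 158.26 + 150.879 = 309.139.
True-score variance = 132.95 + 150.879 = 283.829, so reliability = 0.9181.
Error variance = 309.139 − 283.829 = 25.31; SEM = √25.31 = 5.031.

5.031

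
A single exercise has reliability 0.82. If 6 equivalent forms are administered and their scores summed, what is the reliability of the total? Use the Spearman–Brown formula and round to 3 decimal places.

0.965

ρ_k = kρ / (1 + (k−1)ρ) = 6·0.82 / (1 + 5·0.82) = 4.920 / 5.100 = 0.965.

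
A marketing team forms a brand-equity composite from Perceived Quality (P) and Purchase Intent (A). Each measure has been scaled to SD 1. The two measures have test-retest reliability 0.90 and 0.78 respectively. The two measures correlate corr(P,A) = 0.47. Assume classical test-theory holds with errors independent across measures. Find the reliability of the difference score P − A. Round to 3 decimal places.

0.698

Var(P−A) = 1 + 1 − 2·0.47 = 2 − 0.94 = 1.06.
Under uncorrelated errors the observed covariances equal the true-score covariances, so only the own-variance terms attenuate.
True-score variance = [0.90 + 0.78] − 0.94 = 1.68 − 0.94 = 0.74.
Reliability = 0.74 / 1.06 = 0.698.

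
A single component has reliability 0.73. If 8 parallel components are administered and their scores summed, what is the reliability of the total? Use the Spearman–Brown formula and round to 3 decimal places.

ρ_k = kρ / (1 + (k−1)ρ) = 8·0.73 / (1 + 7·0.73) = 5.840 / 6.110 = 0.956.

0.956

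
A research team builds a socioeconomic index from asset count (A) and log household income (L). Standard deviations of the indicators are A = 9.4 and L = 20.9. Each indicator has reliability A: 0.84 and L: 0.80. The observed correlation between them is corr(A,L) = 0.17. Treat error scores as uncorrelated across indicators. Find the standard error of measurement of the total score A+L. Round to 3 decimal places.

Var(total) = 525.17 + 66.7964 = 591.966.
True-score variance = 423.67 + 66.7964 = 490.467, so reliability = 0.8285.
Error variance = 591.966 − 490.467 = 101.5; SEM = √101.5 = 10.075.

10.075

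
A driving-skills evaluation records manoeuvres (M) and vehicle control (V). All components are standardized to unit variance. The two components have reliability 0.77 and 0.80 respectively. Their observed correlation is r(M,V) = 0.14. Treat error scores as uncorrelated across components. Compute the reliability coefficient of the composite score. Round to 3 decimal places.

Var(M+V) = 2 + 2·[0.14] = 2 + 0.28 = 2.28.
With uncorrelated errors the cross-covariances are all true-score covariance, so they carry over unchanged; only the diagonal terms shrink to ρᵢσᵢ².
True-score variance = [0.77 + 0.80] + 0.28 = 1.57 + 0.28 = 1.85.
Reliability = 1.85 / 2.28 = 0.811.

0.811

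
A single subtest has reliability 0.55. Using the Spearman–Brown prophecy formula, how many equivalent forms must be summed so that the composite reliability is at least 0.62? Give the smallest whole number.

2

k ≥ ρ*(1−ρ₁)/(ρ₁(1−ρ*)) = 0.62·0.45 / (0.55·0.38) = 1.335.
Smallest integer k = 2.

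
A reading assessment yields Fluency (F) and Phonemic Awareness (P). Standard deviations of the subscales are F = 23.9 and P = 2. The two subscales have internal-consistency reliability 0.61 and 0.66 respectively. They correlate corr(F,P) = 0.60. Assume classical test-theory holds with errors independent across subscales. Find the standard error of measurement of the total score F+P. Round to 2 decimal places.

Var(total) = 575.21 + 57.36 = 632.57.
True-score variance = 351.078 + 57.36 = 408.438, so reliability = 0.6457.
Error variance = 632.57 − 408.438 = 224.132; SEM = √224.132 = 14.97.

14.97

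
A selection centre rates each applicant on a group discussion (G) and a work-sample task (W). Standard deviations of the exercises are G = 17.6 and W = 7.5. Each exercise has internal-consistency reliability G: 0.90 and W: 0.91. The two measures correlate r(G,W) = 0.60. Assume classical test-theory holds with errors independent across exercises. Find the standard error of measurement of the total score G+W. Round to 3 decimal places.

Var(total) = 366.01 + 158.4 = 524.41.
True-score variance = 329.972 + 158.4 = 488.372, so reliability = 0.9313.
Error variance = 524.41 − 488.372 = 36.0385; SEM = √36.0385 = 6.003.

6.003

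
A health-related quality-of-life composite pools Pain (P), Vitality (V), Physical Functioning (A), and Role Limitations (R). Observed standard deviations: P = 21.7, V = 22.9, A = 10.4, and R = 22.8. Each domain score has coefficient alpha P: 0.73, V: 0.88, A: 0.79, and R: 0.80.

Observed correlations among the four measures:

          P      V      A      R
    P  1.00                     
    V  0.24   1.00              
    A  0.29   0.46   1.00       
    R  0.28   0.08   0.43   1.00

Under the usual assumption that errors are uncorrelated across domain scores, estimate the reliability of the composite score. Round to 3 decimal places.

Var(P+V+A+R) = 21.7² + 22.9² + 10.4² + 22.8² + 2·[21.7·22.9·0.24 + 21.7·10.4·0.29 + 21.7·22.8·0.28 + 22.9·10.4·0.46 + 22.9·22.8·0.08 + 10.4·22.8·0.43] = 1623.3 + 1153.06 = 2776.36.
With uncorrelated errors the cross-covariances are all true-score covariance, so they carry over unchanged; only the diagonal terms shrink to ρᵢσᵢ².
True-score variance = [21.7²·0.73 + 22.9²·0.88 + 10.4²·0.79 + 22.8²·0.80] + 1153.06 = 1306.55 + 1153.06 = 2459.6.
Reliability = 2459.6 / 2776.36 = 0.886.

0.886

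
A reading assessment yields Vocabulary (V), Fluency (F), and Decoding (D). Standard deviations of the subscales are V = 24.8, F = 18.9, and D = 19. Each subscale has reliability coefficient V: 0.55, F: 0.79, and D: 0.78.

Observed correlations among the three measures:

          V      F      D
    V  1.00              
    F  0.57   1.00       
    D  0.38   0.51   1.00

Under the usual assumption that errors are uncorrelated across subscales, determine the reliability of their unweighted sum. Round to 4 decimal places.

Var(V+F+D) = 24.8² + 18.9² + 19² + 2·[24.8·18.9·0.57 + 24.8·19·0.38 + 18.9·19·0.51] = 1333.25 + 1258.73 = 2591.98.
Because errors are independent across components, Cov(Tᵢ,Tⱼ) = Cov(Xᵢ,Xⱼ); the off-diagonal part of the true-score variance is the same as above.
True-score variance = [24.8²·0.55 + 18.9²·0.79 + 19²·0.78] + 1258.73 = 902.048 + 1258.73 = 2160.78.
Reliability = 2160.78 / 2591.98 = 0.8336.

0.8336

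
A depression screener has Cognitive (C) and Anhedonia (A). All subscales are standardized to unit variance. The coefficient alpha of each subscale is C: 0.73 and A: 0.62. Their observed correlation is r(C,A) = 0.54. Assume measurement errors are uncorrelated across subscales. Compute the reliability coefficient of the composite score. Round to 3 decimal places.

0.789

Var(C+A) = 2 + 2·[0.54] = 2 + 1.08 = 3.08.
Because errors are independent across components, Cov(Tᵢ,Tⱼ) = Cov(Xᵢ,Xⱼ); the off-diagonal part of the true-score variance is the same as above.
True-score variance = [0.73 + 0.62] + 1.08 = 1.35 + 1.08 = 2.43.
Reliability = 2.43 / 3.08 = 0.789.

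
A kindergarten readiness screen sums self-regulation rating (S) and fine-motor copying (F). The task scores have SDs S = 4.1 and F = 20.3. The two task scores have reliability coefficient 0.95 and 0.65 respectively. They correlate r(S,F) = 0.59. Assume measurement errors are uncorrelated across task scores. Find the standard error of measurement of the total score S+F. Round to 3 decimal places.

Var(total) = 428.9 + 98.2114 = 527.111.
True-score variance = 283.828 + 98.2114 = 382.039, so reliability = 0.7248.
Error variance = 527.111 − 382.039 = 145.072; SEM = √145.072 = 12.045.

12.045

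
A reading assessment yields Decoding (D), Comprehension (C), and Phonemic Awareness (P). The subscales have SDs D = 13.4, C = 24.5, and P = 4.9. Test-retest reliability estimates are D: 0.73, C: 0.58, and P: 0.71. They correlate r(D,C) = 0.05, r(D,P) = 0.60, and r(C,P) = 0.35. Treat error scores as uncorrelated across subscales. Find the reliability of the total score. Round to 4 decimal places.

Var(D+C+P) = 13.4² + 24.5² + 4.9² + 2·[13.4·24.5·0.05 + 13.4·4.9·0.60 + 24.5·4.9·0.35] = 803.82 + 195.657 = 999.477.
With uncorrelated errors the cross-covariances are all true-score covariance, so they carry over unchanged; only the diagonal terms shrink to ρᵢσᵢ².
True-score variance = [13.4²·0.73 + 24.5²·0.58 + 4.9²·0.71] + 195.657 = 496.271 + 195.657 = 691.928.
Reliability = 691.928 / 999.477 = 0.6923.

0.6923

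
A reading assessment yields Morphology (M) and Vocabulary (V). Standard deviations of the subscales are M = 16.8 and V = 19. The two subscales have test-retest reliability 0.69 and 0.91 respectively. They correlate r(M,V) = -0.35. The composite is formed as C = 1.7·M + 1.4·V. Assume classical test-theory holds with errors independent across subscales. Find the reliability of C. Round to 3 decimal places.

0.681

Var(C) = 1.7²·16.8² + 1.4²·19² + 2·[2.38·16.8·19·(-0.35)] = 1523.23 − 531.787 = 991.446.
Under uncorrelated errors the observed covariances equal the true-score covariances, so only the own-variance terms attenuate.
True-score variance = [1.7²·16.8²·0.69 + 1.4²·19²·0.91] − 531.787 = 1206.69 − 531.787 = 674.907.
Reliability = 674.907 / 991.446 = 0.681.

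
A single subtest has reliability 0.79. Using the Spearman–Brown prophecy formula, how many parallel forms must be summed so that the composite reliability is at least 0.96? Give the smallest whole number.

k ≥ ρ*(1−ρ₁)/(ρ₁(1−ρ*)) = 0.96·0.21 / (0.79·0.04) = 6.380.
Smallest integer k = 7.

7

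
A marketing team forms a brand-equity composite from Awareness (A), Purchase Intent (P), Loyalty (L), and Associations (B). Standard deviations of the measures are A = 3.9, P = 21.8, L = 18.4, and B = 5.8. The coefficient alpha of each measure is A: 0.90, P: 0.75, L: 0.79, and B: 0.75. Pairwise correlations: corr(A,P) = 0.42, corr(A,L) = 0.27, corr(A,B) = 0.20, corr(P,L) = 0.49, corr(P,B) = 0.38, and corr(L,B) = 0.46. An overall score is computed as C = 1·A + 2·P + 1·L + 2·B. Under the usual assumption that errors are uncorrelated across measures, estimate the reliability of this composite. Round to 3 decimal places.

0.853

Var(C) = 3.9² + 2²·21.8² + 18.4² + 2²·5.8² + 2·[2·3.9·21.8·0.42 + 3.9·18.4·0.27 + 2·3.9·5.8·0.20 + 2·21.8·18.4·0.49 + 4·21.8·5.8·0.38 + 2·18.4·5.8·0.46] = 2389.29 + 1566.62 = 3955.91.
Under uncorrelated errors the observed covariances equal the true-score covariances, so only the own-variance terms attenuate.
True-score variance = [3.9²·0.90 + 2²·21.8²·0.75 + 18.4²·0.79 + 2²·5.8²·0.75] + 1566.62 = 1807.79 + 1566.62 = 3374.41.
Reliability = 3374.41 / 3955.91 = 0.853.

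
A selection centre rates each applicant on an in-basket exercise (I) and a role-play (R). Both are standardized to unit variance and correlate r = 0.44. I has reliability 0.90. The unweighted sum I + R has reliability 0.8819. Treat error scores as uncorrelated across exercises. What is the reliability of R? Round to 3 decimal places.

Var(I+R) = 2 + 2·0.44 = 2.880.
True-score variance = ρ_I + ρ_R + 2·0.44, so 0.8819 = (0.90 + ρ_R + 0.88) / 2.880.
ρ_R = 0.8819·2.880 − 0.90 − 0.88 = 0.760.

0.760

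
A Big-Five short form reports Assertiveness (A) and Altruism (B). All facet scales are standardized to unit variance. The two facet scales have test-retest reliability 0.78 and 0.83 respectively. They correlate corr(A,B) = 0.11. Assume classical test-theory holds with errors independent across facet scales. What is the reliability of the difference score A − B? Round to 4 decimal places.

0.7809

Var(A−B) = 1 + 1 − 2·0.11 = 2 − 0.22 = 1.78.
With uncorrelated errors the cross-covariances are all true-score covariance, so they carry over unchanged; only the diagonal terms shrink to ρᵢσᵢ².
True-score variance = [0.78 + 0.83] − 0.22 = 1.61 − 0.22 = 1.39.
Reliability = 1.39 / 1.78 = 0.7809.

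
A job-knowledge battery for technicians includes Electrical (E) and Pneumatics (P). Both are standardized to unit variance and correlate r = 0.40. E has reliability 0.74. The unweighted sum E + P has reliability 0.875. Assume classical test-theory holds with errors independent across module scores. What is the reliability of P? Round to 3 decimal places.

0.910

Var(E+P) = 2 + 2·0.40 = 2.800.
True-score variance = ρ_E + ρ_P + 2·0.40, so 0.875 = (0.74 + ρ_P + 0.80) / 2.800.
ρ_P = 0.875·2.800 − 0.74 − 0.80 = 0.910.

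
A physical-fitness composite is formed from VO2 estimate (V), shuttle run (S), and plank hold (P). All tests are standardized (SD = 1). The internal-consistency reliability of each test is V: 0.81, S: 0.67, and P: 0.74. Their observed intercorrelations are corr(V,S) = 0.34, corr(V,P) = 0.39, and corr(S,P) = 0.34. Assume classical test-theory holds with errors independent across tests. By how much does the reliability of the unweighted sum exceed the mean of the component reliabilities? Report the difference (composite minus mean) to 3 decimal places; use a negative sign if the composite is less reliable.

Var(sum) = 3 + 2.14 = 5.14; true-score variance = 2.22 + 2.14 = 4.36; composite reliability = 0.8482.
Mean component reliability = 0.7400.
Difference = 0.8482 − 0.7400 = 0.108.

0.108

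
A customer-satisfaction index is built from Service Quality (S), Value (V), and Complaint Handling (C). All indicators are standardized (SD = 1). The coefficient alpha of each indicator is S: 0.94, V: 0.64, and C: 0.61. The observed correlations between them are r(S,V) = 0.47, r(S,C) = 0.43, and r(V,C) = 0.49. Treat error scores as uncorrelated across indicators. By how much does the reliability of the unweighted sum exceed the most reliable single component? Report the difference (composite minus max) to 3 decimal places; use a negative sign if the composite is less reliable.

Var(sum) = 3 + 2.78 = 5.78; true-score variance = 2.19 + 2.78 = 4.97; composite reliability = 0.8599.
Max component reliability = 0.9400.
Difference = 0.8599 − 0.9400 = -0.080.

-0.080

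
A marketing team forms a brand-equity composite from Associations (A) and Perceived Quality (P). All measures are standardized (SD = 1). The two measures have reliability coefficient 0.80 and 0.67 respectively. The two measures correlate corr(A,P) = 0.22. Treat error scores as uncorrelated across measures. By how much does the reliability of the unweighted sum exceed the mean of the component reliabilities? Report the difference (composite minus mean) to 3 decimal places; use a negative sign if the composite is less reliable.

0.048

Var(sum) = 2 + 0.44 = 2.44; true-score variance = 1.47 + 0.44 = 1.91; composite reliability = 0.7828.
Mean component reliability = 0.7350.
Difference = 0.7828 − 0.7350 = 0.048.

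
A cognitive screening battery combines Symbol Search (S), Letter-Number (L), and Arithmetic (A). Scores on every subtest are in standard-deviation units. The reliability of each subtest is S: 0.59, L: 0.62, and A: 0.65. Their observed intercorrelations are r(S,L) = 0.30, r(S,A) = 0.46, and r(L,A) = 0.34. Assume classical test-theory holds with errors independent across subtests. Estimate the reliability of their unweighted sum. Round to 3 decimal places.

0.781

Var(S+L+A) = 3 + 2·[0.30 + 0.46 + 0.34] = 3 + 2.2 = 5.2.
With uncorrelated errors the cross-covariances are all true-score covariance, so they carry over unchanged; only the diagonal terms shrink to ρᵢσᵢ².
True-score variance = [0.59 + 0.62 + 0.65] + 2.2 = 1.86 + 2.2 = 4.06.
Reliability = 4.06 / 5.2 = 0.781.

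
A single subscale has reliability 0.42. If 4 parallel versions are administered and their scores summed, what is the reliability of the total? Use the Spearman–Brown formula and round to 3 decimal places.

ρ_k = kρ / (1 + (k−1)ρ) = 4·0.42 / (1 + 3·0.42) = 1.680 / 2.260 = 0.743.

0.743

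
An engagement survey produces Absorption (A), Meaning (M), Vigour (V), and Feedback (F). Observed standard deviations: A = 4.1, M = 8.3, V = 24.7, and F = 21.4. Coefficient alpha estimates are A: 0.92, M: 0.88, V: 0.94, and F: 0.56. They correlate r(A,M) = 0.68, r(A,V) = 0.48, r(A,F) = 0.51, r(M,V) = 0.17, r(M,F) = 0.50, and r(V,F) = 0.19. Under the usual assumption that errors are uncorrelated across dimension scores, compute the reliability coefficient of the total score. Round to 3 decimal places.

Var(A+M+V+F) = 4.1² + 8.3² + 24.7² + 21.4² + 2·[4.1·8.3·0.68 + 4.1·24.7·0.48 + 4.1·21.4·0.51 + 8.3·24.7·0.17 + 8.3·21.4·0.50 + 24.7·21.4·0.19] = 1153.75 + 681.179 = 1834.93.
With uncorrelated errors the cross-covariances are all true-score covariance, so they carry over unchanged; only the diagonal terms shrink to ρᵢσᵢ².
True-score variance = [4.1²·0.92 + 8.3²·0.88 + 24.7²·0.94 + 21.4²·0.56] + 681.179 = 906.031 + 681.179 = 1587.21.
Reliability = 1587.21 / 1834.93 = 0.865.

0.865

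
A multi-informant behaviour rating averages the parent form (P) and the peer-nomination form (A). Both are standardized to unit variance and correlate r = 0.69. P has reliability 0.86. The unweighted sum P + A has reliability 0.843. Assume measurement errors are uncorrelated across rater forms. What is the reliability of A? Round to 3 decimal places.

Var(P+A) = 2 + 2·0.69 = 3.380.
True-score variance = ρ_P + ρ_A + 2·0.69, so 0.843 = (0.86 + ρ_A + 1.38) / 3.380.
ρ_A = 0.843·3.380 − 0.86 − 1.38 = 0.609.

0.609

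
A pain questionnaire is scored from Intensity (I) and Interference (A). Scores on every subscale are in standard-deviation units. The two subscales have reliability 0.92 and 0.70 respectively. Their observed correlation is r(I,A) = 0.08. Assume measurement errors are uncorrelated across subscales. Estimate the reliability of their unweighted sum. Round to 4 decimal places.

Var(I+A) = 2 + 2·[0.08] = 2 + 0.16 = 2.16.
Because errors are independent across components, Cov(Tᵢ,Tⱼ) = Cov(Xᵢ,Xⱼ); the off-diagonal part of the true-score variance is the same as above.
True-score variance = [0.92 + 0.70] + 0.16 = 1.62 + 0.16 = 1.78.
Reliability = 1.78 / 2.16 = 0.8241.

0.8241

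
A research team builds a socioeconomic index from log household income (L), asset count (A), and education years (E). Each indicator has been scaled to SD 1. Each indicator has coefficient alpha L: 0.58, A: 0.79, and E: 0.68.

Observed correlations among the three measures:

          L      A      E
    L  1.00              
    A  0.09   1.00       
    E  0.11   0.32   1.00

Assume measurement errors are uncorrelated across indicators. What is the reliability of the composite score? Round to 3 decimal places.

0.765

Var(L+A+E) = 3 + 2·[0.09 + 0.11 + 0.32] = 3 + 1.04 = 4.04.
Because errors are independent across components, Cov(Tᵢ,Tⱼ) = Cov(Xᵢ,Xⱼ); the off-diagonal part of the true-score variance is the same as above.
True-score variance = [0.58 + 0.79 + 0.68] + 1.04 = 2.05 + 1.04 = 3.09.
Reliability = 3.09 / 4.04 = 0.765.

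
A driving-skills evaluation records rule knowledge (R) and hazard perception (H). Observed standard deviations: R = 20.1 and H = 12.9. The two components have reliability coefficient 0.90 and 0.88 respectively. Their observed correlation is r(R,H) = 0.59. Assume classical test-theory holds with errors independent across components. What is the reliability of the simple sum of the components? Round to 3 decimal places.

Var(R+H) = 20.1² + 12.9² + 2·[20.1·12.9·0.59] = 570.42 + 305.962 = 876.382.
Because errors are independent across components, Cov(Tᵢ,Tⱼ) = Cov(Xᵢ,Xⱼ); the off-diagonal part of the true-score variance is the same as above.
True-score variance = [20.1²·0.90 + 12.9²·0.88] + 305.962 = 510.05 + 305.962 = 816.012.
Reliability = 816.012 / 876.382 = 0.931.

0.931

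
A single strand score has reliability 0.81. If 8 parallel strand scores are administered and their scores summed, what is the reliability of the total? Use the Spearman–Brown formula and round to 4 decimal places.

0.9715

ρ_k = kρ / (1 + (k−1)ρ) = 8·0.81 / (1 + 7·0.81) = 6.480 / 6.670 = 0.9715.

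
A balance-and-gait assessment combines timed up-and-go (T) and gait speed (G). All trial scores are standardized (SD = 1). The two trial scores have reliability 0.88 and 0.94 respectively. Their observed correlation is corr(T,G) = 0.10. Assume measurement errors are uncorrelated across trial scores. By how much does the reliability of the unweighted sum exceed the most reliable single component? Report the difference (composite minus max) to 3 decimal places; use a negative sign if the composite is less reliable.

-0.022

Var(sum) = 2 + 0.2 = 2.2; true-score variance = 1.82 + 0.2 = 2.02; composite reliability = 0.9182.
Max component reliability = 0.9400.
Difference = 0.9182 − 0.9400 = -0.022.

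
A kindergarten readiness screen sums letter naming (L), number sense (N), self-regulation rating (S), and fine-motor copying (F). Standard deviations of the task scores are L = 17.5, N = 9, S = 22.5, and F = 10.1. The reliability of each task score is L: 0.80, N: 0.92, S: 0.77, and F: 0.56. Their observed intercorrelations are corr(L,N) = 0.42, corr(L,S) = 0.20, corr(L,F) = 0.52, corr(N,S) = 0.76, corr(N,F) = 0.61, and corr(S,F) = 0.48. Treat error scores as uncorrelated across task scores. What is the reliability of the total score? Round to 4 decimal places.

Var(L+N+S+F) = 17.5² + 9² + 22.5² + 10.1² + 2·[17.5·9·0.42 + 17.5·22.5·0.20 + 17.5·10.1·0.52 + 9·22.5·0.76 + 9·10.1·0.61 + 22.5·10.1·0.48] = 995.51 + 1110.48 = 2105.99.
With uncorrelated errors the cross-covariances are all true-score covariance, so they carry over unchanged; only the diagonal terms shrink to ρᵢσᵢ².
True-score variance = [17.5²·0.80 + 9²·0.92 + 22.5²·0.77 + 10.1²·0.56] + 1110.48 = 766.458 + 1110.48 = 1876.94.
Reliability = 1876.94 / 2105.99 = 0.8912.

0.8912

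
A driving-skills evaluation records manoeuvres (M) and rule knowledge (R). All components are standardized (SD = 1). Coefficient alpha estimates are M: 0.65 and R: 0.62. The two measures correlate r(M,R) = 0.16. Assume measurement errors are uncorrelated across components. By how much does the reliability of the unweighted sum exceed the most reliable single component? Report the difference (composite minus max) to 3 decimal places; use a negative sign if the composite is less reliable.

0.035

Var(sum) = 2 + 0.32 = 2.32; true-score variance = 1.27 + 0.32 = 1.59; composite reliability = 0.6853.
Max component reliability = 0.6500.
Difference = 0.6853 − 0.6500 = 0.035.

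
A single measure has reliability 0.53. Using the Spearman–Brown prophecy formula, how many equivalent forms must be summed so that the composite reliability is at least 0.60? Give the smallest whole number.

2

k ≥ ρ*(1−ρ₁)/(ρ₁(1−ρ*)) = 0.60·0.47 / (0.53·0.40) = 1.330.
Smallest integer k = 2.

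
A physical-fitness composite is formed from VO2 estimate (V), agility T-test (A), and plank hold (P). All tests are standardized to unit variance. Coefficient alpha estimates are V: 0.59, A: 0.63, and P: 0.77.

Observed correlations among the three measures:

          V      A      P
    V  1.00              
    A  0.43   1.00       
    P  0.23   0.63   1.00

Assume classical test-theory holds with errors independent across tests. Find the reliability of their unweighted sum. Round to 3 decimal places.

Var(V+A+P) = 3 + 2·[0.43 + 0.23 + 0.63] = 3 + 2.58 = 5.58.
With uncorrelated errors the cross-covariances are all true-score covariance, so they carry over unchanged; only the diagonal terms shrink to ρᵢσᵢ².
True-score variance = [0.59 + 0.63 + 0.77] + 2.58 = 1.99 + 2.58 = 4.57.
Reliability = 4.57 / 5.58 = 0.819.

0.819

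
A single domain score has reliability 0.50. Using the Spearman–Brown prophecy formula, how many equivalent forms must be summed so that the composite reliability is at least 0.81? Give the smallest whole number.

5

k ≥ ρ*(1−ρ₁)/(ρ₁(1−ρ*)) = 0.81·0.50 / (0.50·0.19) = 4.263.
Smallest integer k = 5.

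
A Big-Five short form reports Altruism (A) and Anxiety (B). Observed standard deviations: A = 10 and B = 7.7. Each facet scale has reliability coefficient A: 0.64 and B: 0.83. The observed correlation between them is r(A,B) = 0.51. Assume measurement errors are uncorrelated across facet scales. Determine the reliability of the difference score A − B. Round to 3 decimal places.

0.429

Var(A−B) = 10² + 7.7² − 2·10·7.7·0.51 = 159.29 − 78.54 = 80.75.
Because errors are independent across components, Cov(Tᵢ,Tⱼ) = Cov(Xᵢ,Xⱼ); the off-diagonal part of the true-score variance is the same as above.
True-score variance = [10²·0.64 + 7.7²·0.83] − 78.54 = 113.211 − 78.54 = 34.6707.
Reliability = 34.6707 / 80.75 = 0.429.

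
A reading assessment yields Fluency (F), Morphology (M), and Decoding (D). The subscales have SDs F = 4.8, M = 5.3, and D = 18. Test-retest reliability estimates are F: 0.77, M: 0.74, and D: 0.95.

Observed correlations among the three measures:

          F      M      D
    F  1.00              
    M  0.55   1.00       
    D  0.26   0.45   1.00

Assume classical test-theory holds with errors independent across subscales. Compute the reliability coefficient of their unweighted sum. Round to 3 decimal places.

Var(F+M+D) = 4.8² + 5.3² + 18² + 2·[4.8·5.3·0.55 + 4.8·18·0.26 + 5.3·18·0.45] = 375.13 + 158.772 = 533.902.
Because errors are independent across components, Cov(Tᵢ,Tⱼ) = Cov(Xᵢ,Xⱼ); the off-diagonal part of the true-score variance is the same as above.
True-score variance = [4.8²·0.77 + 5.3²·0.74 + 18²·0.95] + 158.772 = 346.327 + 158.772 = 505.099.
Reliability = 505.099 / 533.902 = 0.946.

0.946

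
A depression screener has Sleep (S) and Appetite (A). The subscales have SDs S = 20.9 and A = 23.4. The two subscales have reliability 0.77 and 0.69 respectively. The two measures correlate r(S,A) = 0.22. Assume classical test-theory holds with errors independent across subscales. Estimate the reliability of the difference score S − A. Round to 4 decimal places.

Var(S−A) = 20.9² + 23.4² − 2·20.9·23.4·0.22 = 984.37 − 215.186 = 769.184.
Under uncorrelated errors the observed covariances equal the true-score covariances, so only the own-variance terms attenuate.
True-score variance = [20.9²·0.77 + 23.4²·0.69] − 215.186 = 714.16 − 215.186 = 498.974.
Reliability = 498.974 / 769.184 = 0.6487.

0.6487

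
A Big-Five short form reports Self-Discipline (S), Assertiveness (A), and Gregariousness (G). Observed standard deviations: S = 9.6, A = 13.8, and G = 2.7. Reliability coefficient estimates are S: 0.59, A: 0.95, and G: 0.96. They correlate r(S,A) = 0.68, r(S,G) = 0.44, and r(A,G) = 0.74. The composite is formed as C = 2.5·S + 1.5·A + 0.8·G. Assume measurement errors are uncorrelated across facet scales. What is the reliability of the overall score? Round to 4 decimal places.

Var(C) = 2.5²·9.6² + 1.5²·13.8² + 0.8²·2.7² + 2·[3.75·9.6·13.8·0.68 + 2·9.6·2.7·0.44 + 1.2·13.8·2.7·0.74] = 1009.16 + 787.441 = 1796.6.
Because errors are independent across components, Cov(Tᵢ,Tⱼ) = Cov(Xᵢ,Xⱼ); the off-diagonal part of the true-score variance is the same as above.
True-score variance = [2.5²·9.6²·0.59 + 1.5²·13.8²·0.95 + 0.8²·2.7²·0.96] + 787.441 = 751.384 + 787.441 = 1538.83.
Reliability = 1538.83 / 1796.6 = 0.8565.

0.8565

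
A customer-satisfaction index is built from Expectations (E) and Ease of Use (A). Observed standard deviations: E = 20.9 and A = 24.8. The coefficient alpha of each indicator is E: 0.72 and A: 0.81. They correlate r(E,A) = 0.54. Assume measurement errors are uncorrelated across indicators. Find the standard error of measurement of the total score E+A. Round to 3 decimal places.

Var(total) = 1051.85 + 559.786 = 1611.64.
True-score variance = 812.686 + 559.786 = 1372.47, so reliability = 0.8516.
Error variance = 1611.64 − 1372.47 = 239.164; SEM = √239.164 = 15.465.

15.465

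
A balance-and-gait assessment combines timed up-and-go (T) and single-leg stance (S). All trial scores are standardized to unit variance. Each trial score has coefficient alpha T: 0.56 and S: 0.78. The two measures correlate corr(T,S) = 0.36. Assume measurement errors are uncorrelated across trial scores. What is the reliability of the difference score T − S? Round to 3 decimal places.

0.484

Var(T−S) = 1 + 1 − 2·0.36 = 2 − 0.72 = 1.28.
Under uncorrelated errors the observed covariances equal the true-score covariances, so only the own-variance terms attenuate.
True-score variance = [0.56 + 0.78] − 0.72 = 1.34 − 0.72 = 0.62.
Reliability = 0.62 / 1.28 = 0.484.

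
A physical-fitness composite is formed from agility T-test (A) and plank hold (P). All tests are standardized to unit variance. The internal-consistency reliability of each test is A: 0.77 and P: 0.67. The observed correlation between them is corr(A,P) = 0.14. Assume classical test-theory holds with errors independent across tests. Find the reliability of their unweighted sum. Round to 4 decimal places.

0.7544

Var(A+P) = 2 + 2·[0.14] = 2 + 0.28 = 2.28.
Because errors are independent across components, Cov(Tᵢ,Tⱼ) = Cov(Xᵢ,Xⱼ); the off-diagonal part of the true-score variance is the same as above.
True-score variance = [0.77 + 0.67] + 0.28 = 1.44 + 0.28 = 1.72.
Reliability = 1.72 / 2.28 = 0.7544.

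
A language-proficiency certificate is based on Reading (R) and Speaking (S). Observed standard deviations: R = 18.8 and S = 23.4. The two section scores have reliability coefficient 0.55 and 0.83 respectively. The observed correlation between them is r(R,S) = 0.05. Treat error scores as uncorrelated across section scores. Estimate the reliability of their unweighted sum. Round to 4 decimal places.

Var(R+S) = 18.8² + 23.4² + 2·[18.8·23.4·0.05] = 901 + 43.992 = 944.992.
Because errors are independent across components, Cov(Tᵢ,Tⱼ) = Cov(Xᵢ,Xⱼ); the off-diagonal part of the true-score variance is the same as above.
True-score variance = [18.8²·0.55 + 23.4²·0.83] + 43.992 = 648.867 + 43.992 = 692.859.
Reliability = 692.859 / 944.992 = 0.7332.

0.7332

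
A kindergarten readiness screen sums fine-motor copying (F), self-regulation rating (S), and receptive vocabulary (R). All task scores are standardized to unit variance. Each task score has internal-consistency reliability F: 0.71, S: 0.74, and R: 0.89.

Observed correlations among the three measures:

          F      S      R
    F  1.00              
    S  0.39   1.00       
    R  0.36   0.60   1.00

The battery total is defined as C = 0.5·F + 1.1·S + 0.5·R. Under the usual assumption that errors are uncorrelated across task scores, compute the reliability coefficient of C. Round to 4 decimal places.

0.8608

Var(C) = 0.5² + 1.1² + 0.5² + 2·[0.55·0.39 + 0.25·0.36 + 0.55·0.60] = 1.71 + 1.269 = 2.979.
With uncorrelated errors the cross-covariances are all true-score covariance, so they carry over unchanged; only the diagonal terms shrink to ρᵢσᵢ².
True-score variance = [0.5²·0.71 + 1.1²·0.74 + 0.5²·0.89] + 1.269 = 1.2954 + 1.269 = 2.5644.
Reliability = 2.5644 / 2.979 = 0.8608.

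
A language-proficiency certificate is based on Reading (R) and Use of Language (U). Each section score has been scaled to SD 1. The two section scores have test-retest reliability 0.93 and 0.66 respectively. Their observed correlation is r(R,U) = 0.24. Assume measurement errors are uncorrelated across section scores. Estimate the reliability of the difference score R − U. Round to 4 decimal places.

0.7303

Var(R−U) = 1 + 1 − 2·0.24 = 2 − 0.48 = 1.52.
With uncorrelated errors the cross-covariances are all true-score covariance, so they carry over unchanged; only the diagonal terms shrink to ρᵢσᵢ².
True-score variance = [0.93 + 0.66] − 0.48 = 1.59 − 0.48 = 1.11.
Reliability = 1.11 / 1.52 = 0.7303.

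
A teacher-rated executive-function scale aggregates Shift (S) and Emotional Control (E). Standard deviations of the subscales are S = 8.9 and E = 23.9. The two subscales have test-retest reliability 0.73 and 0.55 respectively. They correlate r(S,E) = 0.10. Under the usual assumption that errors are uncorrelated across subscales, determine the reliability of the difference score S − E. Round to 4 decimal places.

0.5420

Var(S−E) = 8.9² + 23.9² − 2·8.9·23.9·0.10 = 650.42 − 42.542 = 607.878.
Under uncorrelated errors the observed covariances equal the true-score covariances, so only the own-variance terms attenuate.
True-score variance = [8.9²·0.73 + 23.9²·0.55] − 42.542 = 371.989 − 42.542 = 329.447.
Reliability = 329.447 / 607.878 = 0.5420.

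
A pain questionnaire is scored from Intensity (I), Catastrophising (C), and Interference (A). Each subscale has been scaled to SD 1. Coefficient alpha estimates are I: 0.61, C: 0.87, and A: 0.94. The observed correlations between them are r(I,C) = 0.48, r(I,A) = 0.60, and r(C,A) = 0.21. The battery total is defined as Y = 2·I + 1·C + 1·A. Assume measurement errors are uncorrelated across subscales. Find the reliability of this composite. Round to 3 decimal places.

0.837

Var(Y) = 2² + 1 + 1 + 2·[2·0.48 + 2·0.60 + 0.21] = 6 + 4.74 = 10.74.
Because errors are independent across components, Cov(Tᵢ,Tⱼ) = Cov(Xᵢ,Xⱼ); the off-diagonal part of the true-score variance is the same as above.
True-score variance = [2²·0.61 + 0.87 + 0.94] + 4.74 = 4.25 + 4.74 = 8.99.
Reliability = 8.99 / 10.74 = 0.837.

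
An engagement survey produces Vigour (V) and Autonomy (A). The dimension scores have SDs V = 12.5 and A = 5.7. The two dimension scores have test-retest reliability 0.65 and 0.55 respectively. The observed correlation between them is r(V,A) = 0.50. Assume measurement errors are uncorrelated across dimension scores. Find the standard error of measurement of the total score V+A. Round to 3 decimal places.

Var(total) = 188.74 + 71.25 = 259.99.
True-score variance = 119.432 + 71.25 = 190.682, so reliability = 0.7334.
Error variance = 259.99 − 190.682 = 69.308; SEM = √69.308 = 8.325.

8.325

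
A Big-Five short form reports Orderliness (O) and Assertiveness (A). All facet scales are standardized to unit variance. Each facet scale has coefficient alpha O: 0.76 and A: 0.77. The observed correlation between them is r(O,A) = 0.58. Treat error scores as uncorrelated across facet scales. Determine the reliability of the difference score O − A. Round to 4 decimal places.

0.4405

Var(O−A) = 1 + 1 − 2·0.58 = 2 − 1.16 = 0.84.
Because errors are independent across components, Cov(Tᵢ,Tⱼ) = Cov(Xᵢ,Xⱼ); the off-diagonal part of the true-score variance is the same as above.
True-score variance = [0.76 + 0.77] − 1.16 = 1.53 − 1.16 = 0.37.
Reliability = 0.37 / 0.84 = 0.4405.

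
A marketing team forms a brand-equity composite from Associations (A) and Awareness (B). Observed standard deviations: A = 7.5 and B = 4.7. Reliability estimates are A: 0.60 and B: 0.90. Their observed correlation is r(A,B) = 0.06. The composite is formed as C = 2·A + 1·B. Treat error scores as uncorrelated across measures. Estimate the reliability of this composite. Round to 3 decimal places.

Var(C) = 2²·7.5² + 4.7² + 2·[2·7.5·4.7·0.06] = 247.09 + 8.46 = 255.55.
Because errors are independent across components, Cov(Tᵢ,Tⱼ) = Cov(Xᵢ,Xⱼ); the off-diagonal part of the true-score variance is the same as above.
True-score variance = [2²·7.5²·0.60 + 4.7²·0.90] + 8.46 = 154.881 + 8.46 = 163.341.
Reliability = 163.341 / 255.55 = 0.639.

0.639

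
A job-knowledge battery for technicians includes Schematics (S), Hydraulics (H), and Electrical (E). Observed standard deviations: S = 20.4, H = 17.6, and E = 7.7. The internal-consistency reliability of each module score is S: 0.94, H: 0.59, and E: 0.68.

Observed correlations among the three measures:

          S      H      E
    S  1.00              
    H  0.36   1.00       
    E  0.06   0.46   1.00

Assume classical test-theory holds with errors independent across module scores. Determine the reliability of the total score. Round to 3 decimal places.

Var(S+H+E) = 20.4² + 17.6² + 7.7² + 2·[20.4·17.6·0.36 + 20.4·7.7·0.06 + 17.6·7.7·0.46] = 785.21 + 402.037 = 1187.25.
Under uncorrelated errors the observed covariances equal the true-score covariances, so only the own-variance terms attenuate.
True-score variance = [20.4²·0.94 + 17.6²·0.59 + 7.7²·0.68] + 402.037 = 614.266 + 402.037 = 1016.3.
Reliability = 1016.3 / 1187.25 = 0.856.

0.856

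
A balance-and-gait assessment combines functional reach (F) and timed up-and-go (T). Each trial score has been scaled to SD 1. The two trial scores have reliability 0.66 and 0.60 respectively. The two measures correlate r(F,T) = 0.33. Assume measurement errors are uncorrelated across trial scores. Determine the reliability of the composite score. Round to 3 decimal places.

Var(F+T) = 2 + 2·[0.33] = 2 + 0.66 = 2.66.
Because errors are independent across components, Cov(Tᵢ,Tⱼ) = Cov(Xᵢ,Xⱼ); the off-diagonal part of the true-score variance is the same as above.
True-score variance = [0.66 + 0.60] + 0.66 = 1.26 + 0.66 = 1.92.
Reliability = 1.92 / 2.66 = 0.722.

0.722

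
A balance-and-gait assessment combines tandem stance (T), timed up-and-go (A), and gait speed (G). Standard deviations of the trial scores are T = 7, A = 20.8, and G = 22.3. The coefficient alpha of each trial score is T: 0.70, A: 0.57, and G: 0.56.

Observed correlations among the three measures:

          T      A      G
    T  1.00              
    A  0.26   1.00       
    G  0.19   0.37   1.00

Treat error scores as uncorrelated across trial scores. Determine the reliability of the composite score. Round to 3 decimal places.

Var(T+A+G) = 7² + 20.8² + 22.3² + 2·[7·20.8·0.26 + 7·22.3·0.19 + 20.8·22.3·0.37] = 978.93 + 478.272 = 1457.2.
Under uncorrelated errors the observed covariances equal the true-score covariances, so only the own-variance terms attenuate.
True-score variance = [7²·0.70 + 20.8²·0.57 + 22.3²·0.56] + 478.272 = 559.387 + 478.272 = 1037.66.
Reliability = 1037.66 / 1457.2 = 0.712.

0.712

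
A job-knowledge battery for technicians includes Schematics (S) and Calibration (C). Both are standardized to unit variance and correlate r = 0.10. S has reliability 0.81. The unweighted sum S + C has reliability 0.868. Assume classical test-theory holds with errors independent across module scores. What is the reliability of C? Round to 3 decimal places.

Var(S+C) = 2 + 2·0.10 = 2.200.
True-score variance = ρ_S + ρ_C + 2·0.10, so 0.868 = (0.81 + ρ_C + 0.20) / 2.200.
ρ_C = 0.868·2.200 − 0.81 − 0.20 = 0.900.

0.900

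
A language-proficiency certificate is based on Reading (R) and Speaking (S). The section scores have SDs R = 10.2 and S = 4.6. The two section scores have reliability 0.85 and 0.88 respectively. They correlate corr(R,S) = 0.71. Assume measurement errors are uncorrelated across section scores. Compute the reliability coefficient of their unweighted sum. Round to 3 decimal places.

Var(R+S) = 10.2² + 4.6² + 2·[10.2·4.6·0.71] = 125.2 + 66.6264 = 191.826.
With uncorrelated errors the cross-covariances are all true-score covariance, so they carry over unchanged; only the diagonal terms shrink to ρᵢσᵢ².
True-score variance = [10.2²·0.85 + 4.6²·0.88] + 66.6264 = 107.055 + 66.6264 = 173.681.
Reliability = 173.681 / 191.826 = 0.905.

0.905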